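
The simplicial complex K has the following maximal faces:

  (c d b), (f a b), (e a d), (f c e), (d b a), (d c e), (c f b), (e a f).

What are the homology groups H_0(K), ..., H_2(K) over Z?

Take the total order a < b < c < d < e < f on the vertex set. Then K (dimension 2) consists of the simplices:

  0-simplices (6): a, b, c, d, e, f
  1-simplices (12): ab, ad, ae, af, bc, bd, bf, cd, ce, cf, de, ef
  2-simplices (8): abd, abf, ade, aef, bcd, bcf, cde, cef

Hence C_0 ≅ Z^6, C_1 ≅ Z^12, C_2 ≅ Z^8.

Boundary ∂_1: C_1 → C_0 is given by ∂[p,q] = [q] − [p]. For instance
  ∂bc = c − b.
The 6×12 boundary matrix has rank 5 and Smith normal form diag(1,1,1,1,1).

The boundary map ∂_2: C_2 → C_1 acts by ∂[p,q,r] = [q,r] − [p,r] + [p,q]. For instance
  ∂aef = ef − af + ae,
  ∂cef = ef − cf + ce.
The resulting 12×8 matrix has rank 7, and its Smith normal form has invariant factors (1,1,1,1,1,1,1).

Reading off H_k = ker ∂_k / im ∂_{k+1}:

  H_0: rank C_0 − rank ∂_1 = 6 − 5 = 1, and the invariant factors of ∂_1 are all 1, so H_0 ≅ Z.
  H_1: rank ker ∂_1 − rank ∂_2 = (12 − 5) − 7 = 0, and the invariant factors of ∂_2 are all 1, so H_1 ≅ 0.
  H_2: rank ker ∂_2 − rank ∂_3 = (8 − 7) − 0 = 1, and there is no ∂_3, so H_2 ≅ Z.

(K is a triangulation of the 2-sphere S^2.)

H_0 ≅ Z,  H_1 = 0,  H_2 ≅ Z.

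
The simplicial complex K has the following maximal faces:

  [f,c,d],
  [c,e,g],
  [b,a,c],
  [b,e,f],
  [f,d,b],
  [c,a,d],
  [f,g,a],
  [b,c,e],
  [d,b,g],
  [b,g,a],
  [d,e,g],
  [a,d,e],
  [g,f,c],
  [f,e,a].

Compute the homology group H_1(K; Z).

H_1 = Z^2.

Take the total order a < b < c < d < e < f < g on the vertex set. Then K (dimension 2) consists of the simplices:

  0-simplices (7): a, b, c, d, e, f, g
  1-simplices (21): ab, ac, ad, ae, af, ag, bc, bd, be, bf, bg, cd, ce, cf, cg, de, df, dg, ef, eg, fg
  2-simplices (14): abc, abg, acd, ade, aef, afg, bce, bdf, bdg, bef, cdf, ceg, cfg, deg

Hence C_0 ≅ Z^7, C_1 ≅ Z^21, C_2 ≅ Z^14.

∂_1: C_1 → C_0 sends each edge [p,q] (with p < q) to q − p. For instance
  ∂ce = e − c.
The resulting 7×21 matrix has rank 6, and its Smith normal form has invariant factors (1,1,1,1,1,1).

∂_2: C_2 → C_1 sends each 2-simplex [p,q,r] to [q,r] − [p,r] + [p,q]. For instance
  ∂abc = bc − ac + ab,
  ∂ceg = eg − cg + ce.
The 21×14 boundary matrix has rank 13 and Smith normal form diag(1,1,1,1,1,1,1,1,1,1,1,1,1).

Computing H_k = (kernel of ∂_k) / (image of ∂_{k+1}):

  H_1: rank ker ∂_1 − rank ∂_2 = (21 − 6) − 13 = 2, and the invariant factors of ∂_2 are all 1, so H_1 = Z^2.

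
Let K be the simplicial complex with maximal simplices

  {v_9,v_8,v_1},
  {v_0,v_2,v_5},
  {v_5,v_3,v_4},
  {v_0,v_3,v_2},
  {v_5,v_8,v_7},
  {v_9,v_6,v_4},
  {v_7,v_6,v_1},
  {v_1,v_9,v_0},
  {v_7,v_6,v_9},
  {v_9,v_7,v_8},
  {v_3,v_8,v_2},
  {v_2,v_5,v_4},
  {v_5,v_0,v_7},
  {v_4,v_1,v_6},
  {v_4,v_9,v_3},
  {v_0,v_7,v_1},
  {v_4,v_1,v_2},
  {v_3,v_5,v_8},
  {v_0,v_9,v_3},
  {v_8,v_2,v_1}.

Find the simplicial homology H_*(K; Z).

Order the vertices as v_0 < v_1 < v_2 < v_3 < v_4 < v_5 < v_6 < v_7 < v_8 < v_9. Listing each simplex with vertices in this order, K has dimension 2 with simplices:

  0-simplices (10): [v_0], [v_1], [v_2], [v_3], [v_4], [v_5], [v_6], [v_7], [v_8], [v_9]
  1-simplices (30): (30 of them)
  2-simplices (20): (20 of them)

giving chain groups C_0 ≅ Z^10, C_1 ≅ Z^30, C_2 ≅ Z^20.

Boundary ∂_1: C_1 → C_0 maps an edge to its endpoints' difference, ∂[p,q] = q − p. For instance
  ∂[v_1,v_6] = [v_6] − [v_1].
This gives a 10×30 integer matrix of rank 9; reducing to Smith normal form yields diagonal entries (1,1,1,1,1,1,1,1,1).

The boundary map ∂_2: C_2 → C_1 sends each 2-simplex [p,q,r] to [q,r] − [p,r] + [p,q]. For instance
  ∂[v_2,v_4,v_5] = [v_4,v_5] − [v_2,v_5] + [v_2,v_4],
  ∂[v_0,v_1,v_7] = [v_1,v_7] − [v_0,v_7] + [v_0,v_1].
This gives a 30×20 integer matrix of rank 20; reducing to Smith normal form yields diagonal entries (1,1,1,1,1,1,1,1,1,1,1,1,1,1,1,1,1,1,1,2).

Computing H_k = (kernel of ∂_k) / (image of ∂_{k+1}):

  H_0: rank C_0 − rank ∂_1 = 10 − 9 = 1, and the invariant factors of ∂_1 are all 1, so H_0 ≅ Z.
  H_1: rank ker ∂_1 − rank ∂_2 = (30 − 9) − 20 = 1, and ∂_2 has invariant factor 2 > 1, so H_1 ≅ Z ⊕ Z/2.
  H_2: rank ker ∂_2 − rank ∂_3 = (20 − 20) − 0 = 0, and there is no ∂_3, so H_2 ≅ 0.

H_0 ≅ Z,  H_1 ≅ Z ⊕ Z/2,  H_2 = 0.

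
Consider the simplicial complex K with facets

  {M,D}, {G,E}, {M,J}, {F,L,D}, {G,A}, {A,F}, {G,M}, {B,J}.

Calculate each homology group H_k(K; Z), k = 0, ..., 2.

Order the vertices as A < B < D < E < F < G < J < L < M. Listing each simplex with vertices in this order, K has dimension 2 with simplices:

  0-simplices (9): A, B, D, E, F, G, J, L, M
  1-simplices (10): AF, AG, BJ, DF, DL, DM, EG, FL, GM, JM
  2-simplices (1): DFL

so the chain groups are C_0 ≅ Z^9, C_1 ≅ Z^10, C_2 ≅ Z^1.

∂_1: C_1 → C_0 maps an edge to its endpoints' difference, ∂[p,q] = q − p.
This gives a 9×10 integer matrix of rank 8; reducing to Smith normal form yields diagonal entries (1,1,1,1,1,1,1,1).

Boundary ∂_2: C_2 → C_1 maps a triangle to the signed sum of its edges. For instance
  ∂DFL = FL − DL + DF.
The 10×1 boundary matrix has rank 1 and Smith normal form diag(1).

Reading off H_k = ker ∂_k / im ∂_{k+1}:

  H_0: rank C_0 − rank ∂_1 = 9 − 8 = 1, and the invariant factors of ∂_1 are all 1, so H_0 = Z.
  H_1: rank ker ∂_1 − rank ∂_2 = (10 − 8) − 1 = 1, and the invariant factors of ∂_2 are all 1, so H_1 = Z.
  H_2: rank ker ∂_2 − rank ∂_3 = (1 − 1) − 0 = 0, and there is no ∂_3, so H_2 = 0.

H_0 ≅ Z,  H_1 ≅ Z,  H_2 = 0.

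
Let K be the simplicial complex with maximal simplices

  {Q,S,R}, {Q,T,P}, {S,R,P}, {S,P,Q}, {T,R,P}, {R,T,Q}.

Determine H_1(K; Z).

Take the total order P < Q < R < S < T on the vertex set. Then K (dimension 2) consists of the simplices:

  0-simplices (5): P, Q, R, S, T
  1-simplices (9): PQ, PR, PS, PT, QR, QS, QT, RS, RT
  2-simplices (6): PQS, PQT, PRS, PRT, QRS, QRT

giving chain groups C_0 ≅ Z^5, C_1 ≅ Z^9, C_2 ≅ Z^6.

Boundary ∂_1: C_1 → C_0 sends each edge [p,q] (with p < q) to q − p. For instance
  ∂QR = R − Q.
This gives a 5×9 integer matrix of rank 4; reducing to Smith normal form yields diagonal entries (1,1,1,1).

Boundary ∂_2: C_2 → C_1 acts by ∂[p,q,r] = [q,r] − [p,r] + [p,q]. For instance
  ∂QRS = RS − QS + QR,
  ∂PQS = QS − PS + PQ.
The resulting 9×6 matrix has rank 5, and its Smith normal form has invariant factors (1,1,1,1,1).

Reading off H_k = ker ∂_k / im ∂_{k+1}:

  H_1: rank ker ∂_1 − rank ∂_2 = (9 − 4) − 5 = 0, and the invariant factors of ∂_2 are all 1, so H_1 = 0.

H_1 ≅ 0.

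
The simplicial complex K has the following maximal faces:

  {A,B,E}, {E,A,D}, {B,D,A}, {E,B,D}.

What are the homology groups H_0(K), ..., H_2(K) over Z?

H_0 ≅ Z,  H_1 = 0,  H_2 ≅ Z.

K has 4 vertices, 6 edges, 4 triangles.
rank ∂_0 = 0, rank ∂_1 = 3 ⇒ b_0 = 4 − 0 − 3 = 1; all invariant factors of ∂_1 are 1 so no torsion. So H_0 ≅ Z.
rank ∂_1 = 3, rank ∂_2 = 3 ⇒ b_1 = 6 − 3 − 3 = 0; all invariant factors of ∂_2 are 1 so no torsion. So H_1 ≅ 0.
rank ∂_2 = 3, rank ∂_3 = 0 ⇒ b_2 = 4 − 3 − 0 = 1. So H_2 ≅ Z.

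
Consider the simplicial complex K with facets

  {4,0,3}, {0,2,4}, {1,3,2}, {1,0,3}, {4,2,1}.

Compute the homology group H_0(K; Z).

H_0 = Z.

Order the vertices as 0 < 1 < 2 < 3 < 4. Listing each simplex with vertices in this order, K has dimension 2 with simplices:

  0-simplices (5): [0], [1], [2], [3], [4]
  1-simplices (10): [0,1], [0,2], [0,3], [0,4], [1,2], [1,3], [1,4], [2,3], [2,4], [3,4]
  2-simplices (5): [0,1,3], [0,2,4], [0,3,4], [1,2,3], [1,2,4]

Hence C_0 ≅ Z^5, C_1 ≅ Z^10, C_2 ≅ Z^5.

The boundary map ∂_1: C_1 → C_0 maps an edge to its endpoints' difference, ∂[p,q] = q − p. For instance
  ∂[0,1] = [1] − [0].
The resulting 5×10 matrix has rank 4, and its Smith normal form has invariant factors (1,1,1,1).

Boundary ∂_2: C_2 → C_1 sends each 2-simplex [p,q,r] to [q,r] − [p,r] + [p,q]. For instance
  ∂[0,1,3] = [1,3] − [0,3] + [0,1],
  ∂[1,2,4] = [2,4] − [1,4] + [1,2].
The resulting 10×5 matrix has rank 5, and its Smith normal form has invariant factors (1,1,1,1,1).

Reading off H_k = ker ∂_k / im ∂_{k+1}:

  H_0: rank C_0 − rank ∂_1 = 5 − 4 = 1, and the invariant factors of ∂_1 are all 1, so H_0 ≅ Z.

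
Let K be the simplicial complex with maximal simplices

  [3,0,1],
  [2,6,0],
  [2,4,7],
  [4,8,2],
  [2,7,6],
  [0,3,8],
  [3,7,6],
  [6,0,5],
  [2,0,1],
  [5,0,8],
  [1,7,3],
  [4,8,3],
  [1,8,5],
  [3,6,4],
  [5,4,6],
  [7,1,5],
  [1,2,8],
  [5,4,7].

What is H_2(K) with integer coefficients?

Fix the vertex order 0 < 1 < 2 < 3 < 4 < 5 < 6 < 7 < 8 and write every simplex with vertices in increasing order. Then dim K = 2 and the simplices of K are:

  0-simplices (9): [0], [1], [2], [3], [4], [5], [6], [7], [8]
  1-simplices (27): (27 of them)
  2-simplices (18): [0,1,2], [0,1,3], [0,2,6], [0,3,8], [0,5,6], [0,5,8], [1,2,8], [1,3,7], [1,5,7], [1,5,8], [2,4,7], [2,4,8], [2,6,7], [3,4,6], [3,4,8], [3,6,7], [4,5,6], [4,5,7]

giving chain groups C_0 ≅ Z^9, C_1 ≅ Z^27, C_2 ≅ Z^18.

∂_1: C_1 → C_0 is given by ∂[p,q] = [q] − [p].
The 9×27 boundary matrix has rank 8 and Smith normal form diag(1,1,1,1,1,1,1,1).

∂_2: C_2 → C_1 acts by ∂[p,q,r] = [q,r] − [p,r] + [p,q]. For instance
  ∂[2,4,7] = [4,7] − [2,7] + [2,4],
  ∂[0,1,2] = [1,2] − [0,2] + [0,1].
As a 27×18 matrix over Z this has rank 18, with invariant factors (1,1,1,1,1,1,1,1,1,1,1,1,1,1,1,1,1,2).

Reading off H_k = ker ∂_k / im ∂_{k+1}:

  H_2: rank ker ∂_2 − rank ∂_3 = (18 − 18) − 0 = 0, and there is no ∂_3, so H_2 = 0.

(K is a triangulation of the Klein bottle.)

H_2 = 0.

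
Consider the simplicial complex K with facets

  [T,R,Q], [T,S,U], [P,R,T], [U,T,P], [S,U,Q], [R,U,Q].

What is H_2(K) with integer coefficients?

Fix the vertex order P < Q < R < S < T < U and write every simplex with vertices in increasing order. Then dim K = 2 and the simplices of K are:

  0-simplices (6): P, Q, R, S, T, U
  1-simplices (12): PR, PT, PU, QR, QS, QT, QU, RT, RU, ST, SU, TU
  2-simplices (6): PRT, PTU, QRT, QRU, QSU, STU

so the chain groups are C_0 ≅ Z^6, C_1 ≅ Z^12, C_2 ≅ Z^6.

Boundary ∂_1: C_1 → C_0 maps an edge to its endpoints' difference, ∂[p,q] = q − p. For instance
  ∂RU = U − R.
The resulting 6×12 matrix has rank 5, and its Smith normal form has invariant factors (1,1,1,1,1).

Boundary ∂_2: C_2 → C_1 sends each 2-simplex [p,q,r] to [q,r] − [p,r] + [p,q]. For instance
  ∂STU = TU − SU + ST,
  ∂QRT = RT − QT + QR.
As a 12×6 matrix over Z this has rank 6, with invariant factors (1,1,1,1,1,1).

Now H_k = ker ∂_k / im ∂_{k+1}, so:

  H_2: rank ker ∂_2 − rank ∂_3 = (6 − 6) − 0 = 0, and there is no ∂_3, so H_2 = 0.

H_2 ≅ 0.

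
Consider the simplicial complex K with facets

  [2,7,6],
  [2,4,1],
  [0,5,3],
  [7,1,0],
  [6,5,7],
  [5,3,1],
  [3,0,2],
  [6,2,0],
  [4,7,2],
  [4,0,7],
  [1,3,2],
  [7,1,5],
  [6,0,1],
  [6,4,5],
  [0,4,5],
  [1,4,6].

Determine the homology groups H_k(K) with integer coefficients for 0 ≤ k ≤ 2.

Fix the vertex order 0 < 1 < 2 < 3 < 4 < 5 < 6 < 7 and write every simplex with vertices in increasing order. Then dim K = 2 and the simplices of K are:

  0-simplices (8): [0], [1], [2], [3], [4], [5], [6], [7]
  1-simplices (24): (24 of them)
  2-simplices (16): [0,1,6], [0,1,7], [0,2,3], [0,2,6], [0,3,5], [0,4,5], [0,4,7], [1,2,3], [1,2,4], [1,3,5], [1,4,6], [1,5,7], [2,4,7], [2,6,7], [4,5,6], [5,6,7]

Hence C_0 ≅ Z^8, C_1 ≅ Z^24, C_2 ≅ Z^16.

∂_1: C_1 → C_0 is given by ∂[p,q] = [q] − [p].
The resulting 8×24 matrix has rank 7, and its Smith normal form has invariant factors (1,1,1,1,1,1,1).

The boundary map ∂_2: C_2 → C_1 maps a triangle to the signed sum of its edges. For instance
  ∂[1,4,6] = [4,6] − [1,6] + [1,4],
  ∂[0,3,5] = [3,5] − [0,5] + [0,3].
As a 24×16 matrix over Z this has rank 15, with invariant factors (1,1,1,1,1,1,1,1,1,1,1,1,1,1,1).

Reading off H_k = ker ∂_k / im ∂_{k+1}:

  H_0: rank C_0 − rank ∂_1 = 8 − 7 = 1, and the invariant factors of ∂_1 are all 1, so H_0 ≅ Z.
  H_1: rank ker ∂_1 − rank ∂_2 = (24 − 7) − 15 = 2, and the invariant factors of ∂_2 are all 1, so H_1 ≅ Z^2.
  H_2: rank ker ∂_2 − rank ∂_3 = (16 − 15) − 0 = 1, and there is no ∂_3, so H_2 ≅ Z.

H_0 ≅ Z,  H_1 ≅ Z^2,  H_2 ≅ Z.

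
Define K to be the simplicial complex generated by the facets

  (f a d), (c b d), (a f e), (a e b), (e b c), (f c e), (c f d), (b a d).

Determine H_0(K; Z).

H_0 = Z.

We work with the vertex ordering a < b < c < d < e < f. The simplices of K, each written with vertices in increasing order, are:

  0-simplices (6): a, b, c, d, e, f
  1-simplices (12): ab, ad, ae, af, bc, bd, be, cd, ce, cf, df, ef
  2-simplices (8): abd, abe, adf, aef, bcd, bce, cdf, cef

Hence C_0 ≅ Z^6, C_1 ≅ Z^12, C_2 ≅ Z^8.

The boundary map ∂_1: C_1 → C_0 sends each edge [p,q] (with p < q) to q − p.
As a 6×12 matrix over Z this has rank 5, with invariant factors (1,1,1,1,1).

∂_2: C_2 → C_1 maps a triangle to the signed sum of its edges. For instance
  ∂bcd = cd − bd + bc,
  ∂abd = bd − ad + ab.
The resulting 12×8 matrix has rank 7, and its Smith normal form has invariant factors (1,1,1,1,1,1,1).

Reading off H_k = ker ∂_k / im ∂_{k+1}:

  H_0: rank C_0 − rank ∂_1 = 6 − 5 = 1, and the invariant factors of ∂_1 are all 1, so H_0 = Z.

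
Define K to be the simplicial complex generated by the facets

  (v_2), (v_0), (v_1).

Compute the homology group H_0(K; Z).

Order the vertices as v_0 < v_1 < v_2. Listing each simplex with vertices in this order, K has dimension 0 with simplices:

  0-simplices (3): [v_0], [v_1], [v_2]

so the chain groups are C_0 ≅ Z^3.

Reading off H_k = ker ∂_k / im ∂_{k+1}:

  H_0: rank C_0 − rank ∂_1 = 3 − 0 = 3, and there is no ∂_1, so H_0 ≅ Z^3.

H_0 ≅ Z^3.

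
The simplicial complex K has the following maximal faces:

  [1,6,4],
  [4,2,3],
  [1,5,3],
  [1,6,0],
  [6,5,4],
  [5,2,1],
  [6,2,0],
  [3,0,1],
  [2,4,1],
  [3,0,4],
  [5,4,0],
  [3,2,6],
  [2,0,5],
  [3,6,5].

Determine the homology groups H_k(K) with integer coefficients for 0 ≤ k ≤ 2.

H_0 = Z,  H_1 = Z^2,  H_2 = Z.

Fix the vertex order 0 < 1 < 2 < 3 < 4 < 5 < 6 and write every simplex with vertices in increasing order. Then dim K = 2 and the simplices of K are:

  0-simplices (7): [0], [1], [2], [3], [4], [5], [6]
  1-simplices (21): [0,1], [0,2], [0,3], [0,4], [0,5], [0,6], [1,2], [1,3], [1,4], [1,5], [1,6], [2,3], [2,4], [2,5], [2,6], [3,4], [3,5], [3,6], [4,5], [4,6], [5,6]
  2-simplices (14): [0,1,3], [0,1,6], [0,2,5], [0,2,6], [0,3,4], [0,4,5], [1,2,4], [1,2,5], [1,3,5], [1,4,6], [2,3,4], [2,3,6], [3,5,6], [4,5,6]

giving chain groups C_0 ≅ Z^7, C_1 ≅ Z^21, C_2 ≅ Z^14.

Boundary ∂_1: C_1 → C_0 sends each edge [p,q] (with p < q) to q − p. For instance
  ∂[0,4] = [4] − [0].
This gives a 7×21 integer matrix of rank 6; reducing to Smith normal form yields diagonal entries (1,1,1,1,1,1).

Boundary ∂_2: C_2 → C_1 sends each 2-simplex [p,q,r] to [q,r] − [p,r] + [p,q]. For instance
  ∂[0,3,4] = [3,4] − [0,4] + [0,3],
  ∂[2,3,6] = [3,6] − [2,6] + [2,3].
The resulting 21×14 matrix has rank 13, and its Smith normal form has invariant factors (1,1,1,1,1,1,1,1,1,1,1,1,1).

Computing H_k = (kernel of ∂_k) / (image of ∂_{k+1}):

  H_0: rank C_0 − rank ∂_1 = 7 − 6 = 1, and the invariant factors of ∂_1 are all 1, so H_0 ≅ Z.
  H_1: rank ker ∂_1 − rank ∂_2 = (21 − 6) − 13 = 2, and the invariant factors of ∂_2 are all 1, so H_1 ≅ Z^2.
  H_2: rank ker ∂_2 − rank ∂_3 = (14 − 13) − 0 = 1, and there is no ∂_3, so H_2 ≅ Z.

(K is a triangulation of the torus T^2.)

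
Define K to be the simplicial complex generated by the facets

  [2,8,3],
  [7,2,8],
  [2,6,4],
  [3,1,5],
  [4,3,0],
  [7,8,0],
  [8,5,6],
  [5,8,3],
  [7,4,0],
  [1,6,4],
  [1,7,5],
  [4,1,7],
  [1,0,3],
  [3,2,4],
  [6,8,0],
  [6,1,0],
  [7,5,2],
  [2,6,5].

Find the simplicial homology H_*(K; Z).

H_0 ≅ Z,  H_1 ≅ Z ⊕ Z/2,  H_2 = 0.

Fix the vertex order 0 < 1 < 2 < 3 < 4 < 5 < 6 < 7 < 8 and write every simplex with vertices in increasing order. Then dim K = 2 and the simplices of K are:

  0-simplices (9): [0], [1], [2], [3], [4], [5], [6], [7], [8]
  1-simplices (27): (27 of them)
  2-simplices (18): [0,1,3], [0,1,6], [0,3,4], [0,4,7], [0,6,8], [0,7,8], [1,3,5], [1,4,6], [1,4,7], [1,5,7], [2,3,4], [2,3,8], [2,4,6], [2,5,6], [2,5,7], [2,7,8], [3,5,8], [5,6,8]

giving chain groups C_0 ≅ Z^9, C_1 ≅ Z^27, C_2 ≅ Z^18.

∂_1: C_1 → C_0 sends each edge [p,q] (with p < q) to q − p. For instance
  ∂[0,7] = [7] − [0].
As a 9×27 matrix over Z this has rank 8, with invariant factors (1,1,1,1,1,1,1,1).

∂_2: C_2 → C_1 acts by ∂[p,q,r] = [q,r] − [p,r] + [p,q]. For instance
  ∂[2,5,6] = [5,6] − [2,6] + [2,5],
  ∂[1,3,5] = [3,5] − [1,5] + [1,3].
The resulting 27×18 matrix has rank 18, and its Smith normal form has invariant factors (1,1,1,1,1,1,1,1,1,1,1,1,1,1,1,1,1,2).

Reading off H_k = ker ∂_k / im ∂_{k+1}:

  H_0: rank C_0 − rank ∂_1 = 9 − 8 = 1, and the invariant factors of ∂_1 are all 1, so H_0 ≅ Z.
  H_1: rank ker ∂_1 − rank ∂_2 = (27 − 8) − 18 = 1, and ∂_2 has invariant factor 2 > 1, so H_1 ≅ Z ⊕ Z/2.
  H_2: rank ker ∂_2 − rank ∂_3 = (18 − 18) − 0 = 0, and there is no ∂_3, so H_2 ≅ 0.

As a check, the Euler characteristic is 9 − 27 + 18 = 0, which agrees with 1 − 1 + 0 = 0.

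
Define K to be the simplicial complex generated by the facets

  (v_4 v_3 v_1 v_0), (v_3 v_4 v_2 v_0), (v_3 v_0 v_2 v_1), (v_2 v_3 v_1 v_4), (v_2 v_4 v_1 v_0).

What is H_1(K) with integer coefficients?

H_1 ≅ 0.

Order the vertices as v_0 < v_1 < v_2 < v_3 < v_4. Listing each simplex with vertices in this order, K has dimension 3 with simplices:

  0-simplices (5): [v_0], [v_1], [v_2], [v_3], [v_4]
  1-simplices (10): [v_0,v_1], [v_0,v_2], [v_0,v_3], [v_0,v_4], [v_1,v_2], [v_1,v_3], [v_1,v_4], [v_2,v_3], [v_2,v_4], [v_3,v_4]
  2-simplices (10): [v_0,v_1,v_2], [v_0,v_1,v_3], [v_0,v_1,v_4], [v_0,v_2,v_3], [v_0,v_2,v_4], [v_0,v_3,v_4], [v_1,v_2,v_3], [v_1,v_2,v_4], [v_1,v_3,v_4], [v_2,v_3,v_4]
  3-simplices (5): [v_0,v_1,v_2,v_3], [v_0,v_1,v_2,v_4], [v_0,v_1,v_3,v_4], [v_0,v_2,v_3,v_4], [v_1,v_2,v_3,v_4]

Hence C_0 ≅ Z^5, C_1 ≅ Z^10, C_2 ≅ Z^10, C_3 ≅ Z^5.

∂_1: C_1 → C_0 sends each edge [p,q] (with p < q) to q − p. For instance
  ∂[v_1,v_4] = [v_4] − [v_1].
The resulting 5×10 matrix has rank 4, and its Smith normal form has invariant factors (1,1,1,1).

Boundary ∂_2: C_2 → C_1 sends each 2-simplex [p,q,r] to [q,r] − [p,r] + [p,q]. For instance
  ∂[v_0,v_2,v_3] = [v_2,v_3] − [v_0,v_3] + [v_0,v_2],
  ∂[v_1,v_2,v_3] = [v_2,v_3] − [v_1,v_3] + [v_1,v_2].
The resulting 10×10 matrix has rank 6, and its Smith normal form has invariant factors (1,1,1,1,1,1).

∂_3: C_3 → C_2 sends each 3-simplex σ to the alternating sum Σ_i (−1)^i (σ with its i-th vertex removed). For instance
  ∂[v_0,v_1,v_2,v_3] = [v_1,v_2,v_3] − [v_0,v_2,v_3] + [v_0,v_1,v_3] − [v_0,v_1,v_2],
  ∂[v_1,v_2,v_3,v_4] = [v_2,v_3,v_4] − [v_1,v_3,v_4] + [v_1,v_2,v_4] − [v_1,v_2,v_3].
The resulting 10×5 matrix has rank 4, and its Smith normal form has invariant factors (1,1,1,1).

From H_k ≅ ker(∂_k) / im(∂_{k+1}) we obtain:

  H_1: rank ker ∂_1 − rank ∂_2 = (10 − 4) − 6 = 0, and the invariant factors of ∂_2 are all 1, so H_1 ≅ 0.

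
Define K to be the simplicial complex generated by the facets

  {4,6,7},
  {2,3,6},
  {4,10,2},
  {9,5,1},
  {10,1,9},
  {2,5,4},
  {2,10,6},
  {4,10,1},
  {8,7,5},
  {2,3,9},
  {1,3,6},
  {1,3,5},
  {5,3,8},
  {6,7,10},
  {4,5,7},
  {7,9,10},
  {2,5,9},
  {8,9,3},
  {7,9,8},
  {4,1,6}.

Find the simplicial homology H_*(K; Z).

H_0 ≅ Z,  H_1 ≅ Z ⊕ Z/2,  H_2 = 0.

Order the vertices as 1 < 2 < 3 < 4 < 5 < 6 < 7 < 8 < 9 < 10. Listing each simplex with vertices in this order, K has dimension 2 with simplices:

  0-simplices (10): [1], [2], [3], [4], [5], [6], [7], [8], [9], [10]
  1-simplices (30): (30 of them)
  2-simplices (20): (20 of them)

so the chain groups are C_0 ≅ Z^10, C_1 ≅ Z^30, C_2 ≅ Z^20.

Boundary ∂_1: C_1 → C_0 sends each edge [p,q] (with p < q) to q − p. For instance
  ∂[3,5] = [5] − [3].
This gives a 10×30 integer matrix of rank 9; reducing to Smith normal form yields diagonal entries (1,1,1,1,1,1,1,1,1).

∂_2: C_2 → C_1 sends each 2-simplex [p,q,r] to [q,r] − [p,r] + [p,q]. For instance
  ∂[2,4,5] = [4,5] − [2,5] + [2,4],
  ∂[7,8,9] = [8,9] − [7,9] + [7,8].
As a 30×20 matrix over Z this has rank 20, with invariant factors (1,1,1,1,1,1,1,1,1,1,1,1,1,1,1,1,1,1,1,2).

Reading off H_k = ker ∂_k / im ∂_{k+1}:

  H_0: rank C_0 − rank ∂_1 = 10 − 9 = 1, and the invariant factors of ∂_1 are all 1, so H_0 = Z.
  H_1: rank ker ∂_1 − rank ∂_2 = (30 − 9) − 20 = 1, and ∂_2 has invariant factor 2 > 1, so H_1 = Z ⊕ Z/2.
  H_2: rank ker ∂_2 − rank ∂_3 = (20 − 20) − 0 = 0, and there is no ∂_3, so H_2 = 0.

(K is a triangulation of the Klein bottle.)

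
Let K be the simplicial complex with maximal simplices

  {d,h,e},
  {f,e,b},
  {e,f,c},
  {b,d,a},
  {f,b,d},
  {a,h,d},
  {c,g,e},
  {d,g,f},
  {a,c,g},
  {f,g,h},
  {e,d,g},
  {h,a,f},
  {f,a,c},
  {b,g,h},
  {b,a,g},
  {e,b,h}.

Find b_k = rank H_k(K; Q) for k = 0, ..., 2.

b_0 = 1, b_1 = 2, b_2 = 1.

We work with the vertex ordering a < b < c < d < e < f < g < h. The simplices of K, each written with vertices in increasing order, are:

  0-simplices (8): a, b, c, d, e, f, g, h
  1-simplices (24): ab, ac, ad, af, ag, ah, bd, be, bf, bg, bh, ce, cf, cg, de, df, dg, dh, ef, eg, eh, fg, fh, gh
  2-simplices (16): abd, abg, acf, acg, adh, afh, bdf, bef, beh, bgh, cef, ceg, deg, deh, dfg, fgh

Hence C_0 ≅ Z^8, C_1 ≅ Z^24, C_2 ≅ Z^16.

Boundary ∂_1: C_1 → C_0 sends each edge [p,q] (with p < q) to q − p.
This gives a 8×24 integer matrix of rank 7; reducing to Smith normal form yields diagonal entries (1,1,1,1,1,1,1).

The boundary map ∂_2: C_2 → C_1 maps a triangle to the signed sum of its edges. For instance
  ∂acg = cg − ag + ac,
  ∂beh = eh − bh + be.
As a 24×16 matrix over Z this has rank 15, with invariant factors (1,1,1,1,1,1,1,1,1,1,1,1,1,1,1).

Reading off H_k = ker ∂_k / im ∂_{k+1}:

  H_0: rank C_0 − rank ∂_1 = 8 − 7 = 1, and the invariant factors of ∂_1 are all 1, so H_0 = Z.
  H_1: rank ker ∂_1 − rank ∂_2 = (24 − 7) − 15 = 2, and the invariant factors of ∂_2 are all 1, so H_1 = Z^2.
  H_2: rank ker ∂_2 − rank ∂_3 = (16 − 15) − 0 = 1, and there is no ∂_3, so H_2 = Z.

Hence the Betti numbers are b_0 = 1, b_1 = 2, b_2 = 1.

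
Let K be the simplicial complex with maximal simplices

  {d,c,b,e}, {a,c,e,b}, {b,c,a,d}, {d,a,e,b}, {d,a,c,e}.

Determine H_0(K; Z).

H_0 ≅ Z.

Take the total order a < b < c < d < e on the vertex set. Then K (dimension 3) consists of the simplices:

  0-simplices (5): a, b, c, d, e
  1-simplices (10): ab, ac, ad, ae, bc, bd, be, cd, ce, de
  2-simplices (10): abc, abd, abe, acd, ace, ade, bcd, bce, bde, cde
  3-simplices (5): abcd, abce, abde, acde, bcde

giving chain groups C_0 ≅ Z^5, C_1 ≅ Z^10, C_2 ≅ Z^10, C_3 ≅ Z^5.

∂_1: C_1 → C_0 maps an edge to its endpoints' difference, ∂[p,q] = q − p.
As a 5×10 matrix over Z this has rank 4, with invariant factors (1,1,1,1).

Boundary ∂_2: C_2 → C_1 maps a triangle to the signed sum of its edges. For instance
  ∂ade = de − ae + ad,
  ∂bce = ce − be + bc.
This gives a 10×10 integer matrix of rank 6; reducing to Smith normal form yields diagonal entries (1,1,1,1,1,1).

The boundary map ∂_3: C_3 → C_2 sends each 3-simplex σ to the alternating sum Σ_i (−1)^i (σ with its i-th vertex removed). For instance
  ∂abcd = bcd − acd + abd − abc,
  ∂abde = bde − ade + abe − abd.
The resulting 10×5 matrix has rank 4, and its Smith normal form has invariant factors (1,1,1,1).

Reading off H_k = ker ∂_k / im ∂_{k+1}:

  H_0: rank C_0 − rank ∂_1 = 5 − 4 = 1, and the invariant factors of ∂_1 are all 1, so H_0 = Z.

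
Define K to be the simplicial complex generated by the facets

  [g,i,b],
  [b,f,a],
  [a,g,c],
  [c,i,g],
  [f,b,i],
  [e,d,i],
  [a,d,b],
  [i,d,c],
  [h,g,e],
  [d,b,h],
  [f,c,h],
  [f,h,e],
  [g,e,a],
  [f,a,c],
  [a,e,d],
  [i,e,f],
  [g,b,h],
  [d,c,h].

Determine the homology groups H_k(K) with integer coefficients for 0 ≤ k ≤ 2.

H_0 = Z,  H_1 = Z^2,  H_2 = Z.

Order the vertices as a < b < c < d < e < f < g < h < i. Listing each simplex with vertices in this order, K has dimension 2 with simplices:

  0-simplices (9): a, b, c, d, e, f, g, h, i
  1-simplices (27): ab, ac, ad, ae, af, ag, bd, bf, bg, bh, bi, cd, cf, cg, ch, ci, de, dh, di, ef, eg, eh, ei, fh, fi, gh, gi
  2-simplices (18): abd, abf, acf, acg, ade, aeg, bdh, bfi, bgh, bgi, cdh, cdi, cfh, cgi, dei, efh, efi, egh

so the chain groups are C_0 ≅ Z^9, C_1 ≅ Z^27, C_2 ≅ Z^18.

Boundary ∂_1: C_1 → C_0 is given by ∂[p,q] = [q] − [p]. For instance
  ∂fh = h − f.
The resulting 9×27 matrix has rank 8, and its Smith normal form has invariant factors (1,1,1,1,1,1,1,1).

∂_2: C_2 → C_1 maps a triangle to the signed sum of its edges. For instance
  ∂abf = bf − af + ab,
  ∂egh = gh − eh + eg.
The resulting 27×18 matrix has rank 17, and its Smith normal form has invariant factors (1,1,1,1,1,1,1,1,1,1,1,1,1,1,1,1,1).

Now H_k = ker ∂_k / im ∂_{k+1}, so:

  H_0: rank C_0 − rank ∂_1 = 9 − 8 = 1, and the invariant factors of ∂_1 are all 1, so H_0 ≅ Z.
  H_1: rank ker ∂_1 − rank ∂_2 = (27 − 8) − 17 = 2, and the invariant factors of ∂_2 are all 1, so H_1 ≅ Z^2.
  H_2: rank ker ∂_2 − rank ∂_3 = (18 − 17) − 0 = 1, and there is no ∂_3, so H_2 ≅ Z.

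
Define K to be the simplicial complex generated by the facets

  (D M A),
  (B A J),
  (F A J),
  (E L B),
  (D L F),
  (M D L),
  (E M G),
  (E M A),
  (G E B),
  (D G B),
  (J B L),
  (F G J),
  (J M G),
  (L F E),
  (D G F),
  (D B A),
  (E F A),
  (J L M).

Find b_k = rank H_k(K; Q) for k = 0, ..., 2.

b_0 = 1, b_1 = 2, b_2 = 1.

Fix the vertex order A < B < D < E < F < G < J < L < M and write every simplex with vertices in increasing order. Then dim K = 2 and the simplices of K are:

  0-simplices (9): A, B, D, E, F, G, J, L, M
  1-simplices (27): AB, AD, AE, AF, AJ, AM, BD, BE, BG, BJ, BL, DF, DG, DL, DM, EF, EG, EL, EM, FG, FJ, FL, GJ, GM, JL, JM, LM
  2-simplices (18): ABD, ABJ, ADM, AEF, AEM, AFJ, BDG, BEG, BEL, BJL, DFG, DFL, DLM, EFL, EGM, FGJ, GJM, JLM

so the chain groups are C_0 ≅ Z^9, C_1 ≅ Z^27, C_2 ≅ Z^18.

The boundary map ∂_1: C_1 → C_0 is given by ∂[p,q] = [q] − [p]. For instance
  ∂BD = D − B.
This gives a 9×27 integer matrix of rank 8; reducing to Smith normal form yields diagonal entries (1,1,1,1,1,1,1,1).

∂_2: C_2 → C_1 maps a triangle to the signed sum of its edges. For instance
  ∂JLM = LM − JM + JL,
  ∂ABD = BD − AD + AB.
The 27×18 boundary matrix has rank 17 and Smith normal form diag(1,1,1,1,1,1,1,1,1,1,1,1,1,1,1,1,1).

From H_k ≅ ker(∂_k) / im(∂_{k+1}) we obtain:

  H_0: rank C_0 − rank ∂_1 = 9 − 8 = 1, and the invariant factors of ∂_1 are all 1, so H_0 ≅ Z.
  H_1: rank ker ∂_1 − rank ∂_2 = (27 − 8) − 17 = 2, and the invariant factors of ∂_2 are all 1, so H_1 ≅ Z^2.
  H_2: rank ker ∂_2 − rank ∂_3 = (18 − 17) − 0 = 1, and there is no ∂_3, so H_2 ≅ Z.

(K is a triangulation of the torus T^2.)

Hence the Betti numbers are b_0 = 1, b_1 = 2, b_2 = 1.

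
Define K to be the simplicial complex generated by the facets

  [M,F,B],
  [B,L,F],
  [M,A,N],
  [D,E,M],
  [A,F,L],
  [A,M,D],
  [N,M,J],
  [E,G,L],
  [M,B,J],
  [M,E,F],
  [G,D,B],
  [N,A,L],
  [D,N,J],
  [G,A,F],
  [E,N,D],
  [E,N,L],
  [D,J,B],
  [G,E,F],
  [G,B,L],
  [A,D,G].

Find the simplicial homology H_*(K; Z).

Order the vertices as A < B < D < E < F < G < J < L < M < N. Listing each simplex with vertices in this order, K has dimension 2 with simplices:

  0-simplices (10): A, B, D, E, F, G, J, L, M, N
  1-simplices (30): AD, AF, AG, AL, AM, AN, BD, BF, BG, BJ, BL, BM, DE, DG, DJ, DM, DN, EF, EG, EL, EM, EN, FG, FL, FM, GL, JM, JN, LN, MN
  2-simplices (20): ADG, ADM, AFG, AFL, ALN, AMN, BDG, BDJ, BFL, BFM, BGL, BJM, DEM, DEN, DJN, EFG, EFM, EGL, ELN, JMN

so the chain groups are C_0 ≅ Z^10, C_1 ≅ Z^30, C_2 ≅ Z^20.

Boundary ∂_1: C_1 → C_0 is given by ∂[p,q] = [q] − [p].
This gives a 10×30 integer matrix of rank 9; reducing to Smith normal form yields diagonal entries (1,1,1,1,1,1,1,1,1).

The boundary map ∂_2: C_2 → C_1 maps a triangle to the signed sum of its edges. For instance
  ∂EGL = GL − EL + EG,
  ∂EFM = FM − EM + EF.
This gives a 30×20 integer matrix of rank 20; reducing to Smith normal form yields diagonal entries (1,1,1,1,1,1,1,1,1,1,1,1,1,1,1,1,1,1,1,2).

Reading off H_k = ker ∂_k / im ∂_{k+1}:

  H_0: rank C_0 − rank ∂_1 = 10 − 9 = 1, and the invariant factors of ∂_1 are all 1, so H_0 = Z.
  H_1: rank ker ∂_1 − rank ∂_2 = (30 − 9) − 20 = 1, and ∂_2 has invariant factor 2 > 1, so H_1 = Z × Z/2.
  H_2: rank ker ∂_2 − rank ∂_3 = (20 − 20) − 0 = 0, and there is no ∂_3, so H_2 = 0.

As a check, the Euler characteristic is 10 − 30 + 20 = 0, which agrees with 1 − 1 + 0 = 0.

H_0 = Z,  H_1 = Z × Z/2,  H_2 = 0.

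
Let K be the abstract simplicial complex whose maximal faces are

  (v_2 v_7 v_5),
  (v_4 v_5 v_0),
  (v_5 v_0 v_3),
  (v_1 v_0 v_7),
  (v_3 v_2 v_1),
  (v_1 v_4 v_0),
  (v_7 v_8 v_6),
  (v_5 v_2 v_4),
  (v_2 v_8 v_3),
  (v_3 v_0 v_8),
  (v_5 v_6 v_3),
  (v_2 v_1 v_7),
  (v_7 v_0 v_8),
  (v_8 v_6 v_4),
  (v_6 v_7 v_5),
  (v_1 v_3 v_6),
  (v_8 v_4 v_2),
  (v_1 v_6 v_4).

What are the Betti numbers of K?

We work with the vertex ordering v_0 < v_1 < v_2 < v_3 < v_4 < v_5 < v_6 < v_7 < v_8. The simplices of K, each written with vertices in increasing order, are:

  0-simplices (9): [v_0], [v_1], [v_2], [v_3], [v_4], [v_5], [v_6], [v_7], [v_8]
  1-simplices (27): (27 of them)
  2-simplices (18): (18 of them)

Hence C_0 ≅ Z^9, C_1 ≅ Z^27, C_2 ≅ Z^18.

Boundary ∂_1: C_1 → C_0 is given by ∂[p,q] = [q] − [p]. For instance
  ∂[v_1,v_3] = [v_3] − [v_1].
The resulting 9×27 matrix has rank 8, and its Smith normal form has invariant factors (1,1,1,1,1,1,1,1).

Boundary ∂_2: C_2 → C_1 acts by ∂[p,q,r] = [q,r] − [p,r] + [p,q]. For instance
  ∂[v_5,v_6,v_7] = [v_6,v_7] − [v_5,v_7] + [v_5,v_6],
  ∂[v_2,v_4,v_8] = [v_4,v_8] − [v_2,v_8] + [v_2,v_4].
As a 27×18 matrix over Z this has rank 17, with invariant factors (1,1,1,1,1,1,1,1,1,1,1,1,1,1,1,1,1).

Now H_k = ker ∂_k / im ∂_{k+1}, so:

  H_0: rank C_0 − rank ∂_1 = 9 − 8 = 1, and the invariant factors of ∂_1 are all 1, so H_0 ≅ Z.
  H_1: rank ker ∂_1 − rank ∂_2 = (27 − 8) − 17 = 2, and the invariant factors of ∂_2 are all 1, so H_1 ≅ Z^2.
  H_2: rank ker ∂_2 − rank ∂_3 = (18 − 17) − 0 = 1, and there is no ∂_3, so H_2 ≅ Z.

As a check, the Euler characteristic is 9 − 27 + 18 = 0, which agrees with 1 − 2 + 1 = 0.

Hence the Betti numbers are b_0 = 1, b_1 = 2, b_2 = 1.

b_0 = 1, b_1 = 2, b_2 = 1.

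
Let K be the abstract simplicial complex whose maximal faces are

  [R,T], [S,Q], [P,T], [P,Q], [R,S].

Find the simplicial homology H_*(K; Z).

H_0 = Z,  H_1 = Z.

Fix the vertex order P < Q < R < S < T and write every simplex with vertices in increasing order. Then dim K = 1 and the simplices of K are:

  0-simplices (5): P, Q, R, S, T
  1-simplices (5): PQ, PT, QS, RS, RT

so the chain groups are C_0 ≅ Z^5, C_1 ≅ Z^5.

Boundary ∂_1: C_1 → C_0 sends each edge [p,q] (with p < q) to q − p.
The resulting 5×5 matrix has rank 4, and its Smith normal form has invariant factors (1,1,1,1).

Computing H_k = (kernel of ∂_k) / (image of ∂_{k+1}):

  H_0: rank C_0 − rank ∂_1 = 5 − 4 = 1, and the invariant factors of ∂_1 are all 1, so H_0 ≅ Z.
  H_1: rank ker ∂_1 − rank ∂_2 = (5 − 4) − 0 = 1, and there is no ∂_2, so H_1 ≅ Z.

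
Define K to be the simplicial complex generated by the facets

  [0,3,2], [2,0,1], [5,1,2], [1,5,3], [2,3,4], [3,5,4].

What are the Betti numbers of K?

b_0 = 1, b_1 = 1, b_2 = 0.

We work with the vertex ordering 0 < 1 < 2 < 3 < 4 < 5. The simplices of K, each written with vertices in increasing order, are:

  0-simplices (6): [0], [1], [2], [3], [4], [5]
  1-simplices (12): [0,1], [0,2], [0,3], [1,2], [1,3], [1,5], [2,3], [2,4], [2,5], [3,4], [3,5], [4,5]
  2-simplices (6): [0,1,2], [0,2,3], [1,2,5], [1,3,5], [2,3,4], [3,4,5]

Hence C_0 ≅ Z^6, C_1 ≅ Z^12, C_2 ≅ Z^6.

Boundary ∂_1: C_1 → C_0 sends each edge [p,q] (with p < q) to q − p. For instance
  ∂[1,3] = [3] − [1].
The resulting 6×12 matrix has rank 5, and its Smith normal form has invariant factors (1,1,1,1,1).

Boundary ∂_2: C_2 → C_1 sends each 2-simplex [p,q,r] to [q,r] − [p,r] + [p,q]. For instance
  ∂[0,2,3] = [2,3] − [0,3] + [0,2],
  ∂[1,3,5] = [3,5] − [1,5] + [1,3].
The 12×6 boundary matrix has rank 6 and Smith normal form diag(1,1,1,1,1,1).

Now H_k = ker ∂_k / im ∂_{k+1}, so:

  H_0: rank C_0 − rank ∂_1 = 6 − 5 = 1, and the invariant factors of ∂_1 are all 1, so H_0 ≅ Z.
  H_1: rank ker ∂_1 − rank ∂_2 = (12 − 5) − 6 = 1, and the invariant factors of ∂_2 are all 1, so H_1 ≅ Z.
  H_2: rank ker ∂_2 − rank ∂_3 = (6 − 6) − 0 = 0, and there is no ∂_3, so H_2 ≅ 0.

As a check, the Euler characteristic is 6 − 12 + 6 = 0, which agrees with 1 − 1 + 0 = 0.

Hence the Betti numbers are b_0 = 1, b_1 = 1, b_2 = 0.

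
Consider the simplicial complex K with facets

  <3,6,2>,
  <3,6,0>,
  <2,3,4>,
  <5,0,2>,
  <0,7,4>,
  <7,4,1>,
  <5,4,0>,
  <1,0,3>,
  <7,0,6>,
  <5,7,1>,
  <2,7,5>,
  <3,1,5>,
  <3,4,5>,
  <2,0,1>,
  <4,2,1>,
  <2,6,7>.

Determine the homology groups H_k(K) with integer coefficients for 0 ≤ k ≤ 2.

We work with the vertex ordering 0 < 1 < 2 < 3 < 4 < 5 < 6 < 7. The simplices of K, each written with vertices in increasing order, are:

  0-simplices (8): [0], [1], [2], [3], [4], [5], [6], [7]
  1-simplices (24): (24 of them)
  2-simplices (16): [0,1,2], [0,1,3], [0,2,5], [0,3,6], [0,4,5], [0,4,7], [0,6,7], [1,2,4], [1,3,5], [1,4,7], [1,5,7], [2,3,4], [2,3,6], [2,5,7], [2,6,7], [3,4,5]

so the chain groups are C_0 ≅ Z^8, C_1 ≅ Z^24, C_2 ≅ Z^16.

Boundary ∂_1: C_1 → C_0 is given by ∂[p,q] = [q] − [p].
The resulting 8×24 matrix has rank 7, and its Smith normal form has invariant factors (1,1,1,1,1,1,1).

The boundary map ∂_2: C_2 → C_1 sends each 2-simplex [p,q,r] to [q,r] − [p,r] + [p,q]. For instance
  ∂[3,4,5] = [4,5] − [3,5] + [3,4],
  ∂[0,1,2] = [1,2] − [0,2] + [0,1].
The resulting 24×16 matrix has rank 15, and its Smith normal form has invariant factors (1,1,1,1,1,1,1,1,1,1,1,1,1,1,1).

Reading off H_k = ker ∂_k / im ∂_{k+1}:

  H_0: rank C_0 − rank ∂_1 = 8 − 7 = 1, and the invariant factors of ∂_1 are all 1, so H_0 ≅ Z.
  H_1: rank ker ∂_1 − rank ∂_2 = (24 − 7) − 15 = 2, and the invariant factors of ∂_2 are all 1, so H_1 ≅ Z^2.
  H_2: rank ker ∂_2 − rank ∂_3 = (16 − 15) − 0 = 1, and there is no ∂_3, so H_2 ≅ Z.

H_0 ≅ Z,  H_1 ≅ Z^2,  H_2 ≅ Z.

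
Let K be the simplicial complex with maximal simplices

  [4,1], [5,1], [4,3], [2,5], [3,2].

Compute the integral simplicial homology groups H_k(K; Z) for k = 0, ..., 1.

K has 5 vertices, 5 edges.
rank ∂_0 = 0, rank ∂_1 = 4 ⇒ b_0 = 5 − 0 − 4 = 1; all invariant factors of ∂_1 are 1 so no torsion. So H_0 = Z.
rank ∂_1 = 4, rank ∂_2 = 0 ⇒ b_1 = 5 − 4 − 0 = 1. So H_1 = Z.

H_0 = Z,  H_1 = Z.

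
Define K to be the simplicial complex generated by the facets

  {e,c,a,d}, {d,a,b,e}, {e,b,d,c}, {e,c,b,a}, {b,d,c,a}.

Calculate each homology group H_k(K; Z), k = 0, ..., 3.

H_0 ≅ Z,  H_1 = 0,  H_2 = 0,  H_3 ≅ Z.

Take the total order a < b < c < d < e on the vertex set. Then K (dimension 3) consists of the simplices:

  0-simplices (5): a, b, c, d, e
  1-simplices (10): ab, ac, ad, ae, bc, bd, be, cd, ce, de
  2-simplices (10): abc, abd, abe, acd, ace, ade, bcd, bce, bde, cde
  3-simplices (5): abcd, abce, abde, acde, bcde

so the chain groups are C_0 ≅ Z^5, C_1 ≅ Z^10, C_2 ≅ Z^10, C_3 ≅ Z^5.

Boundary ∂_1: C_1 → C_0 is given by ∂[p,q] = [q] − [p]. For instance
  ∂ab = b − a.
This gives a 5×10 integer matrix of rank 4; reducing to Smith normal form yields diagonal entries (1,1,1,1).

The boundary map ∂_2: C_2 → C_1 maps a triangle to the signed sum of its edges. For instance
  ∂cde = de − ce + cd,
  ∂bce = ce − be + bc.
The 10×10 boundary matrix has rank 6 and Smith normal form diag(1,1,1,1,1,1).

∂_3: C_3 → C_2 sends each 3-simplex σ to the alternating sum Σ_i (−1)^i (σ with its i-th vertex removed). For instance
  ∂abce = bce − ace + abe − abc,
  ∂bcde = cde − bde + bce − bcd.
As a 10×5 matrix over Z this has rank 4, with invariant factors (1,1,1,1).

Now H_k = ker ∂_k / im ∂_{k+1}, so:

  H_0: rank C_0 − rank ∂_1 = 5 − 4 = 1, and the invariant factors of ∂_1 are all 1, so H_0 = Z.
  H_1: rank ker ∂_1 − rank ∂_2 = (10 − 4) − 6 = 0, and the invariant factors of ∂_2 are all 1, so H_1 = 0.
  H_2: rank ker ∂_2 − rank ∂_3 = (10 − 6) − 4 = 0, and the invariant factors of ∂_3 are all 1, so H_2 = 0.
  H_3: rank ker ∂_3 − rank ∂_4 = (5 − 4) − 0 = 1, and there is no ∂_4, so H_3 = Z.

As a check, the Euler characteristic is 5 − 10 + 10 − 5 = 0, which agrees with 1 − 0 + 0 − 1 = 0.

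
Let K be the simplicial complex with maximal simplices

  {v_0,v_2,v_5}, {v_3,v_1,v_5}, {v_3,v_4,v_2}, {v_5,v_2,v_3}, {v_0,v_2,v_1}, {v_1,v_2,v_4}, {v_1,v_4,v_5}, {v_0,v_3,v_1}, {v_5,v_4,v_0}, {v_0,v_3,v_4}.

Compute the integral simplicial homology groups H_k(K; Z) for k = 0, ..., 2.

Order the vertices as v_0 < v_1 < v_2 < v_3 < v_4 < v_5. Listing each simplex with vertices in this order, K has dimension 2 with simplices:

  0-simplices (6): [v_0], [v_1], [v_2], [v_3], [v_4], [v_5]
  1-simplices (15): (15 of them)
  2-simplices (10): [v_0,v_1,v_2], [v_0,v_1,v_3], [v_0,v_2,v_5], [v_0,v_3,v_4], [v_0,v_4,v_5], [v_1,v_2,v_4], [v_1,v_3,v_5], [v_1,v_4,v_5], [v_2,v_3,v_4], [v_2,v_3,v_5]

giving chain groups C_0 ≅ Z^6, C_1 ≅ Z^15, C_2 ≅ Z^10.

Boundary ∂_1: C_1 → C_0 is given by ∂[p,q] = [q] − [p]. For instance
  ∂[v_2,v_5] = [v_5] − [v_2].
This gives a 6×15 integer matrix of rank 5; reducing to Smith normal form yields diagonal entries (1,1,1,1,1).

Boundary ∂_2: C_2 → C_1 maps a triangle to the signed sum of its edges. For instance
  ∂[v_0,v_1,v_2] = [v_1,v_2] − [v_0,v_2] + [v_0,v_1],
  ∂[v_2,v_3,v_4] = [v_3,v_4] − [v_2,v_4] + [v_2,v_3].
This gives a 15×10 integer matrix of rank 10; reducing to Smith normal form yields diagonal entries (1,1,1,1,1,1,1,1,1,2).

Reading off H_k = ker ∂_k / im ∂_{k+1}:

  H_0: rank C_0 − rank ∂_1 = 6 − 5 = 1, and the invariant factors of ∂_1 are all 1, so H_0 = Z.
  H_1: rank ker ∂_1 − rank ∂_2 = (15 − 5) − 10 = 0, and ∂_2 has invariant factor 2 > 1, so H_1 = Z_2.
  H_2: rank ker ∂_2 − rank ∂_3 = (10 − 10) − 0 = 0, and there is no ∂_3, so H_2 = 0.

H_0 ≅ Z,  H_1 ≅ Z_2,  H_2 = 0.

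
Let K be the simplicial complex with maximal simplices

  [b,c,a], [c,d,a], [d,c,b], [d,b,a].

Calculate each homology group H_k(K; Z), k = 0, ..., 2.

Fix the vertex order a < b < c < d and write every simplex with vertices in increasing order. Then dim K = 2 and the simplices of K are:

  0-simplices (4): a, b, c, d
  1-simplices (6): ab, ac, ad, bc, bd, cd
  2-simplices (4): abc, abd, acd, bcd

so the chain groups are C_0 ≅ Z^4, C_1 ≅ Z^6, C_2 ≅ Z^4.

Boundary ∂_1: C_1 → C_0 maps an edge to its endpoints' difference, ∂[p,q] = q − p.
This gives a 4×6 integer matrix of rank 3; reducing to Smith normal form yields diagonal entries (1,1,1).

The boundary map ∂_2: C_2 → C_1 sends each 2-simplex [p,q,r] to [q,r] − [p,r] + [p,q]. For instance
  ∂bcd = cd − bd + bc,
  ∂abd = bd − ad + ab.
This gives a 6×4 integer matrix of rank 3; reducing to Smith normal form yields diagonal entries (1,1,1).

Reading off H_k = ker ∂_k / im ∂_{k+1}:

  H_0: rank C_0 − rank ∂_1 = 4 − 3 = 1, and the invariant factors of ∂_1 are all 1, so H_0 = Z.
  H_1: rank ker ∂_1 − rank ∂_2 = (6 − 3) − 3 = 0, and the invariant factors of ∂_2 are all 1, so H_1 = 0.
  H_2: rank ker ∂_2 − rank ∂_3 = (4 − 3) − 0 = 1, and there is no ∂_3, so H_2 = Z.

(K is a triangulation of the 2-sphere S^2.)

H_0 ≅ Z,  H_1 = 0,  H_2 ≅ Z.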